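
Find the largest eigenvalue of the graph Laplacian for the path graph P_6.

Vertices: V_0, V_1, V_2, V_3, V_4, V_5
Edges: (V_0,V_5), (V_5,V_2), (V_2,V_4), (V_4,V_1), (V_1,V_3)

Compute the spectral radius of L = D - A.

The path graph P_n has Laplacian eigenvalues λ_k = 2 − 2cos(kπ/n), k = 0, 1, …, n−1. Here n = 6:
k=0: 2 − 2cos(0) = 0.0; k=1: 2 − 2cos(π/6) = 0.2679; k=2: 2 − 2cos(π/3) = 1.0; k=3: 2 − 2cos(π/2) = 2.0; k=4: 2 − 2cos(2π/3) = 3.0; k=5: 2 − 2cos(5π/6) = 3.7321.
Laplacian eigenvalues: [0.0, 0.2679, 1.0, 2.0, 3.0, 3.7321]. Largest eigenvalue (spectral radius) = 3.7321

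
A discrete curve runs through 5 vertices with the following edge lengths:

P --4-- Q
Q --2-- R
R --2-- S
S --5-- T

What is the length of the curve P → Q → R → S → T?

Arc length = 4 + 2 + 2 + 5 = 13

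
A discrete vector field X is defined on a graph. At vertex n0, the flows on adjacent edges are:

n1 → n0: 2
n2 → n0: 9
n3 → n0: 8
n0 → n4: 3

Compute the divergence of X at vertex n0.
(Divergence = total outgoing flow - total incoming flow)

Divergence = sum of outgoing flows = (-2) + (-9) + (-8) + 3 = -16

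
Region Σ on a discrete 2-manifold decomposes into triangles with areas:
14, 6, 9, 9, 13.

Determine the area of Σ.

14 + 6 + 9 + 9 + 13 = 51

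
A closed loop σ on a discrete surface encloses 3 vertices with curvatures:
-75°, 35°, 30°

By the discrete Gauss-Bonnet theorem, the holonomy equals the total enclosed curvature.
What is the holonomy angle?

Holonomy = total enclosed curvature = (-75°) + 35° + 30° = -10°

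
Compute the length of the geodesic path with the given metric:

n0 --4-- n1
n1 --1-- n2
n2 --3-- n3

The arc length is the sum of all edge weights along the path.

Arc length = 4 + 1 + 3 = 8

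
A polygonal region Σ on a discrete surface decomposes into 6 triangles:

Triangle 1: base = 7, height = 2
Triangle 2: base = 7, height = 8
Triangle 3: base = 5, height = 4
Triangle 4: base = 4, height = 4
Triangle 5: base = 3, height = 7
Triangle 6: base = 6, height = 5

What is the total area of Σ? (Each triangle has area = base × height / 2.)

(1/2)×7×2 + (1/2)×7×8 + (1/2)×5×4 + (1/2)×4×4 + (1/2)×3×7 + (1/2)×6×5 = 78.5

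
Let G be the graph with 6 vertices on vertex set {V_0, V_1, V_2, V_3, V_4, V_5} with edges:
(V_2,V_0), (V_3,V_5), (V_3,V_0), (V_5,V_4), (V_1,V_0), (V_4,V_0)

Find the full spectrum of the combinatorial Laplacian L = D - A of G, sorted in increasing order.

Degrees: deg(V_0) = 4, deg(V_1) = 1, deg(V_2) = 1, deg(V_3) = 2, deg(V_4) = 2, deg(V_5) = 2.
L = D − A with rows/columns ordered (V_0, V_1, V_2, V_3, V_4, V_5):
  [ 4, -1, -1, -1, -1,  0]
  [-1,  1,  0,  0,  0,  0]
  [-1,  0,  1,  0,  0,  0]
  [-1,  0,  0,  2,  0, -1]
  [-1,  0,  0,  0,  2, -1]
  [ 0,  0,  0, -1, -1,  2]
Characteristic polynomial: det(λI − L) = λ(λ² − 6λ + 4)(λ − 1)(λ − 2)(λ − 3).
Roots: λ = 0; (λ² − 6λ + 4) = 0 ⇒ λ = 3 ± √5 ≈ 0.7639, 5.2361; (λ − 1) = 0 ⇒ λ = 1; (λ − 2) = 0 ⇒ λ = 2; (λ − 3) = 0 ⇒ λ = 3.
(Check: the roots sum (with multiplicity) to 12, matching trace L = Σdeg = 2·6 = 12.)
Laplacian eigenvalues (increasing order): [0.0, 0.7639, 1.0, 2.0, 3.0, 5.2361]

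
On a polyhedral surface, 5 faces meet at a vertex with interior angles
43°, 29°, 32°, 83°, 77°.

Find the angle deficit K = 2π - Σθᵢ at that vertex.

Sum of angles = 264°. K = 360° - 264° = 96° = 8π/15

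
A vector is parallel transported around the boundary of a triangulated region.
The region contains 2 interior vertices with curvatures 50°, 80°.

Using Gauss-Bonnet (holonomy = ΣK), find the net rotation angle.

Holonomy = total enclosed curvature = 50° + 80° = 130°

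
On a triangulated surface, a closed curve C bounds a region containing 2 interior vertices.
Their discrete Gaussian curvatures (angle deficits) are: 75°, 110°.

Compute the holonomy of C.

Holonomy = total enclosed curvature = 75° + 110° = 185°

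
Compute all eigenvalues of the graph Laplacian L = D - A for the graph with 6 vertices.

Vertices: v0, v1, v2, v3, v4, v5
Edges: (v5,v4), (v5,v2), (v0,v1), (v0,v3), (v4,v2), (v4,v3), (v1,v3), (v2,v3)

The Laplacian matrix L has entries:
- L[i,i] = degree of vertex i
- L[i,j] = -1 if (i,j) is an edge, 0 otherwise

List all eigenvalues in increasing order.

Degrees: deg(v0) = 2, deg(v1) = 2, deg(v2) = 3, deg(v3) = 4, deg(v4) = 3, deg(v5) = 2.
L = D − A with rows/columns ordered (v0, v1, v2, v3, v4, v5):
  [ 2, -1,  0, -1,  0,  0]
  [-1,  2,  0, -1,  0,  0]
  [ 0,  0,  3, -1, -1, -1]
  [-1, -1, -1,  4, -1,  0]
  [ 0,  0, -1, -1,  3, -1]
  [ 0,  0, -1,  0, -1,  2]
Characteristic polynomial: det(λI − L) = λ(λ² − 6λ + 4)(λ − 3)²(λ − 4).
Roots: λ = 0; (λ² − 6λ + 4) = 0 ⇒ λ = 3 ± √5 ≈ 0.7639, 5.2361; (λ − 3) = 0 ⇒ λ = 3 (multiplicity 2); (λ − 4) = 0 ⇒ λ = 4.
(Check: the roots sum (with multiplicity) to 16, matching trace L = Σdeg = 2·8 = 16.)
Laplacian eigenvalues (increasing order): [0.0, 0.7639, 3.0, 3.0, 4.0, 5.2361]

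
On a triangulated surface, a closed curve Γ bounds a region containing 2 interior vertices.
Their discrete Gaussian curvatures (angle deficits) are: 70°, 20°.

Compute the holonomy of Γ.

Holonomy = total enclosed curvature = 70° + 20° = 90°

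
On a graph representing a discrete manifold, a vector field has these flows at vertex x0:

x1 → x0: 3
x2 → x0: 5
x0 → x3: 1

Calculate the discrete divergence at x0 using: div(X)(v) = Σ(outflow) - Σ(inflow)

Divergence = sum of outgoing flows = (-3) + (-5) + 1 = -7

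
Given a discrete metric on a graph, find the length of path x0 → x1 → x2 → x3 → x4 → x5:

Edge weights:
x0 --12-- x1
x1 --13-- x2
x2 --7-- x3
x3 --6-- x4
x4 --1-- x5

Arc length = 12 + 13 + 7 + 6 + 1 = 39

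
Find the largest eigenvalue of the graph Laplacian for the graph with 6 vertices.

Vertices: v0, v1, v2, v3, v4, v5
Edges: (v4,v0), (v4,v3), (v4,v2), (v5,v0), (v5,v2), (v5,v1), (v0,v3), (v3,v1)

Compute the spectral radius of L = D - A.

Degrees: deg(v0) = 3, deg(v1) = 2, deg(v2) = 2, deg(v3) = 3, deg(v4) = 3, deg(v5) = 3.
L = D − A with rows/columns ordered (v0, v1, v2, v3, v4, v5):
  [ 3,  0,  0, -1, -1, -1]
  [ 0,  2,  0, -1,  0, -1]
  [ 0,  0,  2,  0, -1, -1]
  [-1, -1,  0,  3, -1,  0]
  [-1,  0, -1, -1,  3,  0]
  [-1, -1, -1,  0,  0,  3]
Characteristic polynomial: det(λI − L) = λ(λ² − 6λ + 7)(λ − 2)(λ − 3)(λ − 5).
Roots: λ = 0; (λ² − 6λ + 7) = 0 ⇒ λ = 3 ± √2 ≈ 1.5858, 4.4142; (λ − 2) = 0 ⇒ λ = 2; (λ − 3) = 0 ⇒ λ = 3; (λ − 5) = 0 ⇒ λ = 5.
(Check: the roots sum (with multiplicity) to 16, matching trace L = Σdeg = 2·8 = 16.)
Laplacian eigenvalues: [0.0, 1.5858, 2.0, 3.0, 4.4142, 5.0]. Largest eigenvalue (spectral radius) = 5.0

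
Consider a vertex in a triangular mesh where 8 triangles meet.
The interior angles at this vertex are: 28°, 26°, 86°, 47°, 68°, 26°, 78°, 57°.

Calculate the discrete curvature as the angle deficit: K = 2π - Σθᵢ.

Sum of angles = 416°. K = 360° - 416° = -56° = -14π/45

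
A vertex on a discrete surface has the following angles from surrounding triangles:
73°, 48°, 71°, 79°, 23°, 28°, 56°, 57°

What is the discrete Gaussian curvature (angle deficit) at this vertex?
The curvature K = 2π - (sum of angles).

Sum of angles = 435°. K = 360° - 435° = -75° = -5π/12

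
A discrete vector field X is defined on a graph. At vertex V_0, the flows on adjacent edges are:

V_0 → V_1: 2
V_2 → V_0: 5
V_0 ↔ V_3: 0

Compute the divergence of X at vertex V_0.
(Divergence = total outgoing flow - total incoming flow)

Divergence = sum of outgoing flows = 2 + (-5) + 0 = -3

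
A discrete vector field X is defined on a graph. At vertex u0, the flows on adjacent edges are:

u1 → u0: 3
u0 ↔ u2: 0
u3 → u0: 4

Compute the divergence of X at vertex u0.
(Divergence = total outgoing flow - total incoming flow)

Divergence = sum of outgoing flows = (-3) + 0 + (-4) = -7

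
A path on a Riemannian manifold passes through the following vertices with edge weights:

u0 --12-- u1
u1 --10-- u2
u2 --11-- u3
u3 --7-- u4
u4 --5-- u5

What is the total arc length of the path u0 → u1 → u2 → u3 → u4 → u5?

Arc length = 12 + 10 + 11 + 7 + 5 = 45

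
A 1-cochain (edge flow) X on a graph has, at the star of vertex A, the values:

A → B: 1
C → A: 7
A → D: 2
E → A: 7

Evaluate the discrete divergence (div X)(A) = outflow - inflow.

Divergence = sum of outgoing flows = 1 + (-7) + 2 + (-7) = -11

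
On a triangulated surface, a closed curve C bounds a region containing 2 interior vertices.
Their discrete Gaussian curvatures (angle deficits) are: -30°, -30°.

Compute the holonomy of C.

Holonomy = total enclosed curvature = (-30°) + (-30°) = -60°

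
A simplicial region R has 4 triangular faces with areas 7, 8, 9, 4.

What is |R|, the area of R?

7 + 8 + 9 + 4 = 28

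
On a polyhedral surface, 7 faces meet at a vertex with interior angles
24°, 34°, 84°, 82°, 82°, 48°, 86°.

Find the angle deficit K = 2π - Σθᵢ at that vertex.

Sum of angles = 440°. K = 360° - 440° = -80° = -4π/9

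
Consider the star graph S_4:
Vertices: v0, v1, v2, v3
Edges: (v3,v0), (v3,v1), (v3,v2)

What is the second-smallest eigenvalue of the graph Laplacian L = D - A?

The star S_4 is the complete bipartite graph K_{1,3} (one hub of degree 3, 3 leaves of degree 1). The Laplacian spectrum of K_{p,q} is 0, p (multiplicity q−1), q (multiplicity p−1), p+q. With p = 1, q = 3: 0 once, 1 with multiplicity 2, and 4 once. (Check: trace L = sum of degrees = 6 = 2·1 + 4.)
Laplacian eigenvalues: [0.0, 1.0, 1.0, 4.0]. Algebraic connectivity (smallest non-zero eigenvalue) = 1.0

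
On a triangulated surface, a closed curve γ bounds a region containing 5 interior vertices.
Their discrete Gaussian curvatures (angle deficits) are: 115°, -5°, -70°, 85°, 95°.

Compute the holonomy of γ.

Holonomy = total enclosed curvature = 115° + (-5°) + (-70°) + 85° + 95° = 220°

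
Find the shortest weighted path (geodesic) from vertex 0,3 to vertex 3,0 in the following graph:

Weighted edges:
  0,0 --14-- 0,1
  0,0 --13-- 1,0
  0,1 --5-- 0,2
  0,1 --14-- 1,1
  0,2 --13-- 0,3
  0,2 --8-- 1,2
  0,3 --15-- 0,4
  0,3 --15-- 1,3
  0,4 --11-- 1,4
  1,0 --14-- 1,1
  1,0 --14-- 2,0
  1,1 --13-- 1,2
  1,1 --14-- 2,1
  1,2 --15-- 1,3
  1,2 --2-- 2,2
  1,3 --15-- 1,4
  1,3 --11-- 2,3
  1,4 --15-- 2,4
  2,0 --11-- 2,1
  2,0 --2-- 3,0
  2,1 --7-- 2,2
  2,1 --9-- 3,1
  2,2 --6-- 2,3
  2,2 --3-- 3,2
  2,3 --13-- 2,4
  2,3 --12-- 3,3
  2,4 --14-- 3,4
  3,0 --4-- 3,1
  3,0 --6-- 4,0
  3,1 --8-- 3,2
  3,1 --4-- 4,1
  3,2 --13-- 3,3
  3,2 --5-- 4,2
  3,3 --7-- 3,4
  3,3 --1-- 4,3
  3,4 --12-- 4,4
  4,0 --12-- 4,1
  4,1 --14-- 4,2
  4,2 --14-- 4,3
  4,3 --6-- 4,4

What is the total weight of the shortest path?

Shortest path: 0,3 → 0,2 → 1,2 → 2,2 → 3,2 → 3,1 → 3,0, total weight = 38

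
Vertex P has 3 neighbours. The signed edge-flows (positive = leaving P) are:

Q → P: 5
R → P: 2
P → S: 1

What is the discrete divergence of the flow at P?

Divergence = sum of outgoing flows = (-5) + (-2) + 1 = -6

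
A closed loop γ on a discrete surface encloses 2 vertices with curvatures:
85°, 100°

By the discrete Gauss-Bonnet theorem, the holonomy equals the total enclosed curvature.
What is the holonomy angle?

Holonomy = total enclosed curvature = 85° + 100° = 185°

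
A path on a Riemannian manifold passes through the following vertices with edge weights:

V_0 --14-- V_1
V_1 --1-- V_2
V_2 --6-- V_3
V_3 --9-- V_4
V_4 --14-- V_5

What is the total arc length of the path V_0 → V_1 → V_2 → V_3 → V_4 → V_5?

Arc length = 14 + 1 + 6 + 9 + 14 = 44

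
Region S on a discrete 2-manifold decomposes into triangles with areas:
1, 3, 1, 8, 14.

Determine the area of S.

1 + 3 + 1 + 8 + 14 = 27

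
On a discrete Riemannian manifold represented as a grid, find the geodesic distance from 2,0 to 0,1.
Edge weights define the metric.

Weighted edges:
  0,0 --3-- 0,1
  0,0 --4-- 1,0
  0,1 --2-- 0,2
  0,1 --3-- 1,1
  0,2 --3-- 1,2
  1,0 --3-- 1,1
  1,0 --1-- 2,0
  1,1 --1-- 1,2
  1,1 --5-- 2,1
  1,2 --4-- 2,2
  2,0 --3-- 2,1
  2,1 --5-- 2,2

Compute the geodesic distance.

Shortest path: 2,0 → 1,0 → 1,1 → 0,1, total weight = 7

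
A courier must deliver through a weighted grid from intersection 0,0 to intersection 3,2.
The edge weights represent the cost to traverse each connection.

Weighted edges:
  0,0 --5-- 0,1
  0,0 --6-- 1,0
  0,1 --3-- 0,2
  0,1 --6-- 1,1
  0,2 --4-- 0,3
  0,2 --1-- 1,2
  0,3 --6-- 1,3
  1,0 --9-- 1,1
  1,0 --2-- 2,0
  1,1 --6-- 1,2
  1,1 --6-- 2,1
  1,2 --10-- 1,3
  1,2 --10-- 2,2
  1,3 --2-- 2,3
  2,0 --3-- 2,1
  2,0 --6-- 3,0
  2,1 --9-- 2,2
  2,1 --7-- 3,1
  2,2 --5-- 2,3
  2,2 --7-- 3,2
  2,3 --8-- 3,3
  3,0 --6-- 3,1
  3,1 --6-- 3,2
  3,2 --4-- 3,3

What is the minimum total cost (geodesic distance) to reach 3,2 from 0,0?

Shortest path: 0,0 → 1,0 → 2,0 → 2,1 → 3,1 → 3,2, total weight = 24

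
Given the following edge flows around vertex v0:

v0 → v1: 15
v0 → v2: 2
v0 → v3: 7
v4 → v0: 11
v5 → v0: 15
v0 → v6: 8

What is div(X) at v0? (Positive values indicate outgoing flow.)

Divergence = sum of outgoing flows = 15 + 2 + 7 + (-11) + (-15) + 8 = 6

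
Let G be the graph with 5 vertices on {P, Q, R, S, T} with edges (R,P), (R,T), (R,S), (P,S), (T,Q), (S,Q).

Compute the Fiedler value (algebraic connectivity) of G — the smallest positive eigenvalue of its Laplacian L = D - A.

Degrees: deg(P) = 2, deg(Q) = 2, deg(R) = 3, deg(S) = 3, deg(T) = 2.
L = D − A with rows/columns ordered (P, Q, R, S, T):
  [ 2,  0, -1, -1,  0]
  [ 0,  2,  0, -1, -1]
  [-1,  0,  3, -1, -1]
  [-1, -1, -1,  3,  0]
  [ 0, -1, -1,  0,  2]
Characteristic polynomial: det(λI − L) = λ(λ² − 5λ + 5)(λ² − 7λ + 11).
Roots: λ = 0; (λ² − 5λ + 5) = 0 ⇒ λ = (5 ± √5)/2 ≈ 1.382, 3.618; (λ² − 7λ + 11) = 0 ⇒ λ = (7 ± √5)/2 ≈ 2.382, 4.618.
(Check: the roots sum (with multiplicity) to 12, matching trace L = Σdeg = 2·6 = 12.)
Laplacian eigenvalues: [0.0, 1.382, 2.382, 3.618, 4.618]. Algebraic connectivity (smallest non-zero eigenvalue) = 1.382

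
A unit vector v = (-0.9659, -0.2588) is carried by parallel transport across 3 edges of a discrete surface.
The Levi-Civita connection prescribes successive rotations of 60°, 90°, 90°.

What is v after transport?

Total rotation: 60° + 90° + 90° = 240° ≡ -120° (mod 360°). Final vector: (0.2588, 0.9659)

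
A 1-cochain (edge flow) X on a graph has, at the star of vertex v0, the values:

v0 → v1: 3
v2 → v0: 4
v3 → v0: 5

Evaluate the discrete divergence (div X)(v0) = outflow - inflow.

Divergence = sum of outgoing flows = 3 + (-4) + (-5) = -6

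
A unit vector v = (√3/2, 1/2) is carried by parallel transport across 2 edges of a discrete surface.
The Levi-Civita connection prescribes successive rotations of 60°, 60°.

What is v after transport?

Total rotation: 60° + 60° = 120°. Final vector: (-0.8660, 0.5000)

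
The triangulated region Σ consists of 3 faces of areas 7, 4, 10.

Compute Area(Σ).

7 + 4 + 10 = 21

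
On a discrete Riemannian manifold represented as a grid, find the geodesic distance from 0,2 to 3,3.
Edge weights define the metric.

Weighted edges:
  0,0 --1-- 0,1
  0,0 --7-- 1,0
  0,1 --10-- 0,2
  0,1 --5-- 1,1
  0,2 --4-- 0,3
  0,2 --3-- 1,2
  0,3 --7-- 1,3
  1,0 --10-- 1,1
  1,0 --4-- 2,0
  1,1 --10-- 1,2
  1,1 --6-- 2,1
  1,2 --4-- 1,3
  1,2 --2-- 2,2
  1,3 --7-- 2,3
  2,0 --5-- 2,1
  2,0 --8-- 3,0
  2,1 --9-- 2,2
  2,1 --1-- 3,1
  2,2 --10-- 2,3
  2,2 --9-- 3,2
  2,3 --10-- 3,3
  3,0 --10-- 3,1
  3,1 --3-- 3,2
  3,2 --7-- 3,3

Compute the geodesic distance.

Shortest path: 0,2 → 1,2 → 2,2 → 3,2 → 3,3, total weight = 21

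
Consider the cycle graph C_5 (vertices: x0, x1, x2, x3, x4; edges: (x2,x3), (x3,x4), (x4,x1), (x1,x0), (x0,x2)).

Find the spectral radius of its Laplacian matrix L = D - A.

The cycle graph C_n has Laplacian eigenvalues λ_k = 2 − 2cos(2πk/n), k = 0, 1, …, n−1. Here n = 5:
k=0: 2 − 2cos(0) = 0.0; k=1: 2 − 2cos(2π/5) = 1.382; k=2: 2 − 2cos(4π/5) = 3.618; k=3: 2 − 2cos(6π/5) = 3.618; k=4: 2 − 2cos(8π/5) = 1.382.
Laplacian eigenvalues: [0.0, 1.382, 1.382, 3.618, 3.618]. Largest eigenvalue (spectral radius) = 3.618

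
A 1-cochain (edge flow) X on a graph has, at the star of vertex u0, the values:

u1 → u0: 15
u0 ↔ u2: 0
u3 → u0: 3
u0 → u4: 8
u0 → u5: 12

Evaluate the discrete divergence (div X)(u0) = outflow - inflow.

Divergence = sum of outgoing flows = (-15) + 0 + (-3) + 8 + 12 = 2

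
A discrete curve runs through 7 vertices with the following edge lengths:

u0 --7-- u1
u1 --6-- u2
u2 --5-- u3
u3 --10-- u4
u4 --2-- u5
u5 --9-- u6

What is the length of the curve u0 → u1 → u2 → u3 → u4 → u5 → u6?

Arc length = 7 + 6 + 5 + 10 + 2 + 9 = 39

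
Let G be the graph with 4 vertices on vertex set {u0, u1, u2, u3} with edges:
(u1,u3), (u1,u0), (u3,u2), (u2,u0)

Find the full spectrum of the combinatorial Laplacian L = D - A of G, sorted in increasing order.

Degrees: deg(u0) = 2, deg(u1) = 2, deg(u2) = 2, deg(u3) = 2.
L = D − A with rows/columns ordered (u0, u1, u2, u3):
  [ 2, -1, -1,  0]
  [-1,  2,  0, -1]
  [-1,  0,  2, -1]
  [ 0, -1, -1,  2]
Characteristic polynomial: det(λI − L) = λ(λ − 2)²(λ − 4).
Roots: λ = 0; (λ − 2) = 0 ⇒ λ = 2 (multiplicity 2); (λ − 4) = 0 ⇒ λ = 4.
(Check: the roots sum (with multiplicity) to 8, matching trace L = Σdeg = 2·4 = 8.)
Laplacian eigenvalues (increasing order): [0.0, 2.0, 2.0, 4.0]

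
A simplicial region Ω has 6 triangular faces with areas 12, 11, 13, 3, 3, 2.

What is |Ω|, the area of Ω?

12 + 11 + 13 + 3 + 3 + 2 = 44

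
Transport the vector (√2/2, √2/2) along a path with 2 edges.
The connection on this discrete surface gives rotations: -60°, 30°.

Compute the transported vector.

Total rotation: (-60°) + 30° = -30°. Final vector: (0.9659, 0.2588)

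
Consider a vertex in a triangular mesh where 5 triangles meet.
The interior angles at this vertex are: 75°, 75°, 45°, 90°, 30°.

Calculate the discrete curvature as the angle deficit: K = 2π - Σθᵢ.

Sum of angles = 315°. K = 360° - 315° = 45° = π/4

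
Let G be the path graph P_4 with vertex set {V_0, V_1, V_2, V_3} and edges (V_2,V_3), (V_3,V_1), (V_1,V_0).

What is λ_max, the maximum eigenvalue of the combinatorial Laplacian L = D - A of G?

The path graph P_n has Laplacian eigenvalues λ_k = 2 − 2cos(kπ/n), k = 0, 1, …, n−1. Here n = 4:
k=0: 2 − 2cos(0) = 0.0; k=1: 2 − 2cos(π/4) = 0.5858; k=2: 2 − 2cos(π/2) = 2.0; k=3: 2 − 2cos(3π/4) = 3.4142.
Laplacian eigenvalues: [0.0, 0.5858, 2.0, 3.4142]. Largest eigenvalue (spectral radius) = 3.4142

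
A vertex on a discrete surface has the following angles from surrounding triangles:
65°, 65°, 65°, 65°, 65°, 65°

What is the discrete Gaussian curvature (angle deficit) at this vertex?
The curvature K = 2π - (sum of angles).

Sum of angles = 390°. K = 360° - 390° = -30° = -π/6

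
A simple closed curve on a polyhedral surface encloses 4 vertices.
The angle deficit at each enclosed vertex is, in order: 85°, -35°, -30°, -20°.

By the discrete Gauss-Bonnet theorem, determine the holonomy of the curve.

Holonomy = total enclosed curvature = 85° + (-35°) + (-30°) + (-20°) = 0°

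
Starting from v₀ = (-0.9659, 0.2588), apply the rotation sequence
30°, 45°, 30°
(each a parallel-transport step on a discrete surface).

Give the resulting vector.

Total rotation: 30° + 45° + 30° = 105°. Final vector: (0, -1)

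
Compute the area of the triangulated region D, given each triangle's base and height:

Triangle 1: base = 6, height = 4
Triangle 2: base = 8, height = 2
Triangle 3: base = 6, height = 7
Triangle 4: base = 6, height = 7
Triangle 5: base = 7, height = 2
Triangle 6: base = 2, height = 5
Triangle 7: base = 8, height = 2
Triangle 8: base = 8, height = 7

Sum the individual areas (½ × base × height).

(1/2)×6×4 + (1/2)×8×2 + (1/2)×6×7 + (1/2)×6×7 + (1/2)×7×2 + (1/2)×2×5 + (1/2)×8×2 + (1/2)×8×7 = 110.0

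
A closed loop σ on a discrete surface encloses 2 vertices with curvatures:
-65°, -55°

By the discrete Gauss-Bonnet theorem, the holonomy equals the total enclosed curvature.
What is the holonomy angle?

Holonomy = total enclosed curvature = (-65°) + (-55°) = -120°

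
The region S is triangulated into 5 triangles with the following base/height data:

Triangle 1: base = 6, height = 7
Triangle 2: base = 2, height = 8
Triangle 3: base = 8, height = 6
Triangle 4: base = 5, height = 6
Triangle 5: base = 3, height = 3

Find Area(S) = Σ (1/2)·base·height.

(1/2)×6×7 + (1/2)×2×8 + (1/2)×8×6 + (1/2)×5×6 + (1/2)×3×3 = 72.5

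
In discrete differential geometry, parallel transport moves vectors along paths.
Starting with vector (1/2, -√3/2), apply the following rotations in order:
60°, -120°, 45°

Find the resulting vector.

Total rotation: 60° + (-120°) + 45° = -15°. Final vector: (0.2588, -0.9659)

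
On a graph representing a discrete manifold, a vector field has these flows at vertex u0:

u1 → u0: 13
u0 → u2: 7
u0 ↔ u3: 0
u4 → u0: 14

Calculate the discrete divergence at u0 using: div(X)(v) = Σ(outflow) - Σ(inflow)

Divergence = sum of outgoing flows = (-13) + 7 + 0 + (-14) = -20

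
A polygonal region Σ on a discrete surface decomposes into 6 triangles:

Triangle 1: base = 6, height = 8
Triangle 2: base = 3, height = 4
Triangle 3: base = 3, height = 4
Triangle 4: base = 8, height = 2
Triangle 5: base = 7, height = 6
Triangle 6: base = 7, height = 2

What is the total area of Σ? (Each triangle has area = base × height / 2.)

(1/2)×6×8 + (1/2)×3×4 + (1/2)×3×4 + (1/2)×8×2 + (1/2)×7×6 + (1/2)×7×2 = 72.0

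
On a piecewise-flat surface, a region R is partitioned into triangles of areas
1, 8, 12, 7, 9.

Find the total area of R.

1 + 8 + 12 + 7 + 9 = 37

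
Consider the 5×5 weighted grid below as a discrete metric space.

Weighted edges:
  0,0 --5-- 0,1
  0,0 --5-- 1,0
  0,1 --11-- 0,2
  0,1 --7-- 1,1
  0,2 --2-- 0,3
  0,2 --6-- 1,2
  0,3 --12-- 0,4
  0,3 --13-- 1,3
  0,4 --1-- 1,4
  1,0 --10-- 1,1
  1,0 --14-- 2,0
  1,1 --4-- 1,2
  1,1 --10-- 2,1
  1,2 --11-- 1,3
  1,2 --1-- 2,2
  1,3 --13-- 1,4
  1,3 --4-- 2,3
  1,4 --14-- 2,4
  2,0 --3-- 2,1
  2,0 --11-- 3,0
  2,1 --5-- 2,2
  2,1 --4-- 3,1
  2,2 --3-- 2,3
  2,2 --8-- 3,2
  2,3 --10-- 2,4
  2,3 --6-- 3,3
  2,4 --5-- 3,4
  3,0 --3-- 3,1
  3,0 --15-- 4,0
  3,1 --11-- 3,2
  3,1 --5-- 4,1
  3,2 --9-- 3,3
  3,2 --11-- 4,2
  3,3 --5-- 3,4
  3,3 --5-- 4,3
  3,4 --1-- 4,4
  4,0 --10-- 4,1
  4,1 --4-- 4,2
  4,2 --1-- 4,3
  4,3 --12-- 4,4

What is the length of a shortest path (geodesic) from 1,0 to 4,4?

Shortest path: 1,0 → 1,1 → 1,2 → 2,2 → 2,3 → 3,3 → 3,4 → 4,4, total weight = 30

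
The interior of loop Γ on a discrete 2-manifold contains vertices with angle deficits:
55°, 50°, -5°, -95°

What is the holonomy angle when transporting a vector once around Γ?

Holonomy = total enclosed curvature = 55° + 50° + (-5°) + (-95°) = 5°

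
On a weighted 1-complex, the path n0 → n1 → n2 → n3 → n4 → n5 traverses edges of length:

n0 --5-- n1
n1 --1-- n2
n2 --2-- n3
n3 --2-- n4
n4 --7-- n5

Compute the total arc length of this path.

Arc length = 5 + 1 + 2 + 2 + 7 = 17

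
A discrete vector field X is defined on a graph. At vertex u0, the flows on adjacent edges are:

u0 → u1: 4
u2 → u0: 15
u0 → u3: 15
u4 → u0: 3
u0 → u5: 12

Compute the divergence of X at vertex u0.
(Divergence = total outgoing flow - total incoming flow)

Divergence = sum of outgoing flows = 4 + (-15) + 15 + (-3) + 12 = 13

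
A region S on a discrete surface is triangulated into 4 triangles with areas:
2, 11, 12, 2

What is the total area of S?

2 + 11 + 12 + 2 = 27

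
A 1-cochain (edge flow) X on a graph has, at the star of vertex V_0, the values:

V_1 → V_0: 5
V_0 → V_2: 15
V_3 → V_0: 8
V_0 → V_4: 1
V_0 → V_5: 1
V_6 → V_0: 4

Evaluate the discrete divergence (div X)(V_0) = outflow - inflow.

Divergence = sum of outgoing flows = (-5) + 15 + (-8) + 1 + 1 + (-4) = 0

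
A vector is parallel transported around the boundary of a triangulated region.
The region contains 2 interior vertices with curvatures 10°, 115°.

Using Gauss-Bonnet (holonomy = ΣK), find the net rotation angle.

Holonomy = total enclosed curvature = 10° + 115° = 125°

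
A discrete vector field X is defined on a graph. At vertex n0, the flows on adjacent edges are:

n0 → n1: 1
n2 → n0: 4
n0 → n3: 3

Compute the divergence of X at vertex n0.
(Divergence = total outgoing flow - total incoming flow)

Divergence = sum of outgoing flows = 1 + (-4) + 3 = 0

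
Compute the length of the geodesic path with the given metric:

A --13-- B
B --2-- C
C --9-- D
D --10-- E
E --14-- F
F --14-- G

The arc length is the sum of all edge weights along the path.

Arc length = 13 + 2 + 9 + 10 + 14 + 14 = 62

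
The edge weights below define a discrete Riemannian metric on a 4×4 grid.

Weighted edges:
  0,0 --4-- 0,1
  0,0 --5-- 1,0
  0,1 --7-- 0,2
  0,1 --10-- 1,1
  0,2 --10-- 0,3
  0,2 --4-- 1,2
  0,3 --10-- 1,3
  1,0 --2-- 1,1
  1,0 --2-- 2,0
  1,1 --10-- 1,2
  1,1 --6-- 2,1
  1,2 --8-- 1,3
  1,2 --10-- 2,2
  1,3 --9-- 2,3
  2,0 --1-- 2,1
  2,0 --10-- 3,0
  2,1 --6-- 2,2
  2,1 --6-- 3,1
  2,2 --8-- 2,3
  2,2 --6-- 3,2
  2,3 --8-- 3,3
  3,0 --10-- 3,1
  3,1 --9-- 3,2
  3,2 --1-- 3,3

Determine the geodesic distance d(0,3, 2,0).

Shortest path: 0,3 → 0,2 → 0,1 → 0,0 → 1,0 → 2,0, total weight = 28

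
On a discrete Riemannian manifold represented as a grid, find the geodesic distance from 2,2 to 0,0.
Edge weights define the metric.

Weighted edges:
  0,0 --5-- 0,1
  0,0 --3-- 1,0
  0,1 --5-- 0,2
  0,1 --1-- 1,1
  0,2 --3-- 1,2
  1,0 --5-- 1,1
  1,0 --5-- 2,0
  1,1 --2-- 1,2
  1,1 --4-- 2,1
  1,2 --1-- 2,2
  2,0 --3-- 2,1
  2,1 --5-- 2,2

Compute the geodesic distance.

Shortest path: 2,2 → 1,2 → 1,1 → 0,1 → 0,0, total weight = 9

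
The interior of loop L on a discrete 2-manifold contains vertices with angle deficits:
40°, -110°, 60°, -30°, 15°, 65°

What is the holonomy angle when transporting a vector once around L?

Holonomy = total enclosed curvature = 40° + (-110°) + 60° + (-30°) + 15° + 65° = 40°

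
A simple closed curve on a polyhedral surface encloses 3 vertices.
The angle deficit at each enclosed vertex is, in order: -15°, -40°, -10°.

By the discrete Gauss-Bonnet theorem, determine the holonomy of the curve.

Holonomy = total enclosed curvature = (-15°) + (-40°) + (-10°) = -65°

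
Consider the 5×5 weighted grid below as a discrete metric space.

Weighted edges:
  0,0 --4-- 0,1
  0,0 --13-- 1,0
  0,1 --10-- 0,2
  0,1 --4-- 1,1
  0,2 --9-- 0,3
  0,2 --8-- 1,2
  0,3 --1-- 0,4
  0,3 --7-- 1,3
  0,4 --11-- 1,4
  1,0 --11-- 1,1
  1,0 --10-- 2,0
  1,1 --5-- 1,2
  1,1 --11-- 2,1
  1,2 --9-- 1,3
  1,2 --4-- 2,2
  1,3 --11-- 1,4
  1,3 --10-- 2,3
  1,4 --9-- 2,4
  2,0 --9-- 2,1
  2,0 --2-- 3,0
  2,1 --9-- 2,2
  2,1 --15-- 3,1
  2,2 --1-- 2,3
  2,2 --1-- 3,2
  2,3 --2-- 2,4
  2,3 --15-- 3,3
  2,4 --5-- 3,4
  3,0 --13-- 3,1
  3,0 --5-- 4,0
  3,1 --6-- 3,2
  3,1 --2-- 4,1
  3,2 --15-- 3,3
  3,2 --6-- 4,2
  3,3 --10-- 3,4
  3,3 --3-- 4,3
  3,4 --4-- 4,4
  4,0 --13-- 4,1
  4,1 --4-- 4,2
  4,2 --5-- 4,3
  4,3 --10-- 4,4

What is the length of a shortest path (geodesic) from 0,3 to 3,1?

Shortest path: 0,3 → 1,3 → 2,3 → 2,2 → 3,2 → 3,1, total weight = 25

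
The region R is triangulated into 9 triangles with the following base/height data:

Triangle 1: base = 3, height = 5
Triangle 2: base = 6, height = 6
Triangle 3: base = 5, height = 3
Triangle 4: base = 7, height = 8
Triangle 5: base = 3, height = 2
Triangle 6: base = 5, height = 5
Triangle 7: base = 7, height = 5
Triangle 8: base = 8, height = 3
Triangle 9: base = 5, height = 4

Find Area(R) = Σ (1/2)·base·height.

(1/2)×3×5 + (1/2)×6×6 + (1/2)×5×3 + (1/2)×7×8 + (1/2)×3×2 + (1/2)×5×5 + (1/2)×7×5 + (1/2)×8×3 + (1/2)×5×4 = 116.0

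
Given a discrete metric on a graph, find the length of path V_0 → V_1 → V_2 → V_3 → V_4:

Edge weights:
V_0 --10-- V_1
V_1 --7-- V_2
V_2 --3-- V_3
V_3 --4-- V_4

Arc length = 10 + 7 + 3 + 4 = 24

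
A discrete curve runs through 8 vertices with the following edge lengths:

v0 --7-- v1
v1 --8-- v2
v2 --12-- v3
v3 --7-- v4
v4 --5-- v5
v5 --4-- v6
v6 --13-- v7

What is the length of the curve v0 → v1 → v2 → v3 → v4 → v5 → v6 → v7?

Arc length = 7 + 8 + 12 + 7 + 5 + 4 + 13 = 56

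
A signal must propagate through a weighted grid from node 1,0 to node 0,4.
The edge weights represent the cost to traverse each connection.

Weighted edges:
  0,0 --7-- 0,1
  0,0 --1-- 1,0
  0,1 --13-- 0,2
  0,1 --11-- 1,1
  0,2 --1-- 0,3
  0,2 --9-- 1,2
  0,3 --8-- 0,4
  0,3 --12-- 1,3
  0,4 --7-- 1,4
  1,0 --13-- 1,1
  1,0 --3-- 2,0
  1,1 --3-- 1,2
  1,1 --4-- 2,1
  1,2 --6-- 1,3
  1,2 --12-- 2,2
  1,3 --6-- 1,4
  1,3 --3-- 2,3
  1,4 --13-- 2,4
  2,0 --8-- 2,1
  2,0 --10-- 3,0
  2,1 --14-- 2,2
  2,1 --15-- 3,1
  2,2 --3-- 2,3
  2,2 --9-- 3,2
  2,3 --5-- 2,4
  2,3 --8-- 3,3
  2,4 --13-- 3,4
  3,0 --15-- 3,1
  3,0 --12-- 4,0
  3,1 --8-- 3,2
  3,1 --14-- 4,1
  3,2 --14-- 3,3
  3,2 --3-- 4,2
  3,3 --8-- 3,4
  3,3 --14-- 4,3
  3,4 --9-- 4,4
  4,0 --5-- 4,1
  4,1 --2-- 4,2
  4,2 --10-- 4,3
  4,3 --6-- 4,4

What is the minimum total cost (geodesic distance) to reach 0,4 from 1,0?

Shortest path: 1,0 → 0,0 → 0,1 → 0,2 → 0,3 → 0,4, total weight = 30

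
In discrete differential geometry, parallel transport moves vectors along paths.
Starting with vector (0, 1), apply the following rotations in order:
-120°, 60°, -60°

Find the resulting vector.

Total rotation: (-120°) + 60° + (-60°) = -120°. Final vector: (0.8660, -0.5000)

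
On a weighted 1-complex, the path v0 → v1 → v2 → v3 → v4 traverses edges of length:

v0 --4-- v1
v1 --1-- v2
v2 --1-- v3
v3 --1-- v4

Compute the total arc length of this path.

Arc length = 4 + 1 + 1 + 1 = 7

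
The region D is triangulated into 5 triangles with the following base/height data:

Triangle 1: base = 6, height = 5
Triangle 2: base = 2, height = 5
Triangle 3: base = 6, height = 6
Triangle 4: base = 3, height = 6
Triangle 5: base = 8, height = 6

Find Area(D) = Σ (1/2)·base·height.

(1/2)×6×5 + (1/2)×2×5 + (1/2)×6×6 + (1/2)×3×6 + (1/2)×8×6 = 71.0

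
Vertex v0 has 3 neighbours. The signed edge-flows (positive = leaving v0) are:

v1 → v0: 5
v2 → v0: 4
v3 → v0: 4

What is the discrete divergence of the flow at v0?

Divergence = sum of outgoing flows = (-5) + (-4) + (-4) = -13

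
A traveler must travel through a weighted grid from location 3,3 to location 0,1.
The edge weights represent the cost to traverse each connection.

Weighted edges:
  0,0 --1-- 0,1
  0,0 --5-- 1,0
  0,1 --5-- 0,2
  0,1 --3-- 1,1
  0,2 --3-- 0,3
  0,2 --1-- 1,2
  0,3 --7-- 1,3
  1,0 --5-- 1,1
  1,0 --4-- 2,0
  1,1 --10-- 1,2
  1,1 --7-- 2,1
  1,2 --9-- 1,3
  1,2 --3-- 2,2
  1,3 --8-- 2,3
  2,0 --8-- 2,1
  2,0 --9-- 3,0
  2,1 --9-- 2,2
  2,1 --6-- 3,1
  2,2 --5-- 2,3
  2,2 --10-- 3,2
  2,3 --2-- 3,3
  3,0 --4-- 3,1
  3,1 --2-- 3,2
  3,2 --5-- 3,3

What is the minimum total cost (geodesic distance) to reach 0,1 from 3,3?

Shortest path: 3,3 → 2,3 → 2,2 → 1,2 → 0,2 → 0,1, total weight = 16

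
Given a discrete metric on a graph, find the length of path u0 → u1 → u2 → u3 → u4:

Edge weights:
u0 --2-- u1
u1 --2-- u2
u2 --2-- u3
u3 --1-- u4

Arc length = 2 + 2 + 2 + 1 = 7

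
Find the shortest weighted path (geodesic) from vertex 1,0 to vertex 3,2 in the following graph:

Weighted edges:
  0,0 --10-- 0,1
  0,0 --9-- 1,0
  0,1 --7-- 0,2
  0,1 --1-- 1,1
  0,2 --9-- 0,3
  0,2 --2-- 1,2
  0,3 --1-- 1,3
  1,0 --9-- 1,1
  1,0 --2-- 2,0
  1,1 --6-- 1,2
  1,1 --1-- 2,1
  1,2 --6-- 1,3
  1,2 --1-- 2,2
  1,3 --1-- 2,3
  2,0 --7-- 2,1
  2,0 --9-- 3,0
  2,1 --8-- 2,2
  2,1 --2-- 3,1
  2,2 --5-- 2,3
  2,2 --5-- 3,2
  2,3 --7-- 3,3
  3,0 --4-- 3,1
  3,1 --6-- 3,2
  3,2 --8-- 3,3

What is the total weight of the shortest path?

Shortest path: 1,0 → 2,0 → 2,1 → 3,1 → 3,2, total weight = 17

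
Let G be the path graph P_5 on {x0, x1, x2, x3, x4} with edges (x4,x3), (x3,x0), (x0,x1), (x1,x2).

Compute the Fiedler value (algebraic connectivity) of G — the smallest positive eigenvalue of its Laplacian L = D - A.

The path graph P_n has Laplacian eigenvalues λ_k = 2 − 2cos(kπ/n), k = 0, 1, …, n−1. Here n = 5:
k=0: 2 − 2cos(0) = 0.0; k=1: 2 − 2cos(π/5) = 0.382; k=2: 2 − 2cos(2π/5) = 1.382; k=3: 2 − 2cos(3π/5) = 2.618; k=4: 2 − 2cos(4π/5) = 3.618.
Laplacian eigenvalues: [0.0, 0.382, 1.382, 2.618, 3.618]. Algebraic connectivity (smallest non-zero eigenvalue) = 0.382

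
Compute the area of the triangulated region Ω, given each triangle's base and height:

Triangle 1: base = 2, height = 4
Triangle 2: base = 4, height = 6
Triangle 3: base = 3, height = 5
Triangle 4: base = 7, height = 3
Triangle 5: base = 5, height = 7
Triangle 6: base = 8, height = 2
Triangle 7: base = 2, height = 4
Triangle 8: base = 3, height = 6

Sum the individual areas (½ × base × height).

(1/2)×2×4 + (1/2)×4×6 + (1/2)×3×5 + (1/2)×7×3 + (1/2)×5×7 + (1/2)×8×2 + (1/2)×2×4 + (1/2)×3×6 = 72.5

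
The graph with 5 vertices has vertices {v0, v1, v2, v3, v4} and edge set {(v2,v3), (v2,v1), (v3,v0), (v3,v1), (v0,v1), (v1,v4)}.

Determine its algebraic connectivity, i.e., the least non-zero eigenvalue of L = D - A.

Degrees: deg(v0) = 2, deg(v1) = 4, deg(v2) = 2, deg(v3) = 3, deg(v4) = 1.
L = D − A with rows/columns ordered (v0, v1, v2, v3, v4):
  [ 2, -1,  0, -1,  0]
  [-1,  4, -1, -1, -1]
  [ 0, -1,  2, -1,  0]
  [-1, -1, -1,  3,  0]
  [ 0, -1,  0,  0,  1]
Characteristic polynomial: det(λI − L) = λ(λ − 1)(λ − 2)(λ − 4)(λ − 5).
Roots: λ = 0; (λ − 1) = 0 ⇒ λ = 1; (λ − 2) = 0 ⇒ λ = 2; (λ − 4) = 0 ⇒ λ = 4; (λ − 5) = 0 ⇒ λ = 5.
(Check: the roots sum (with multiplicity) to 12, matching trace L = Σdeg = 2·6 = 12.)
Laplacian eigenvalues: [0.0, 1.0, 2.0, 4.0, 5.0]. Algebraic connectivity (smallest non-zero eigenvalue) = 1.0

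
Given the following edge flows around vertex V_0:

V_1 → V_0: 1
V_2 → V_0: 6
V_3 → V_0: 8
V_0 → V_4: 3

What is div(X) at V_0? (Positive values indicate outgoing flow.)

Divergence = sum of outgoing flows = (-1) + (-6) + (-8) + 3 = -12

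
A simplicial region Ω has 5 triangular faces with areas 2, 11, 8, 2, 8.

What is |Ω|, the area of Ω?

2 + 11 + 8 + 2 + 8 = 31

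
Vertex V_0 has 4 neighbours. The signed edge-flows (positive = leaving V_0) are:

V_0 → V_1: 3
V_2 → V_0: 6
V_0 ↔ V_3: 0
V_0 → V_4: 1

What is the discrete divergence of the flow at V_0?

Divergence = sum of outgoing flows = 3 + (-6) + 0 + 1 = -2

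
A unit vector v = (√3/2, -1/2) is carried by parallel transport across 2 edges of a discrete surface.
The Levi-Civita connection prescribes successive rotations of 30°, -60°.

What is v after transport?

Total rotation: 30° + (-60°) = -30°. Final vector: (0.5000, -0.8660)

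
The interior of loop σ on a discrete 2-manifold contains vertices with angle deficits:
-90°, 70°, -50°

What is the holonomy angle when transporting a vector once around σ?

Holonomy = total enclosed curvature = (-90°) + 70° + (-50°) = -70°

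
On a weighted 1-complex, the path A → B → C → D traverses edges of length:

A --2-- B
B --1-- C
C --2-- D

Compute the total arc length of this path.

Arc length = 2 + 1 + 2 = 5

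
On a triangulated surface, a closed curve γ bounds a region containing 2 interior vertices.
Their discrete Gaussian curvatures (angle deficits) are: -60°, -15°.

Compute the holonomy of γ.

Holonomy = total enclosed curvature = (-60°) + (-15°) = -75°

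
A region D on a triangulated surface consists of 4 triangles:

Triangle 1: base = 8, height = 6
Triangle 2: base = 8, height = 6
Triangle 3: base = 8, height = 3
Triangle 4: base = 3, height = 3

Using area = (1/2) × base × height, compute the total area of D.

(1/2)×8×6 + (1/2)×8×6 + (1/2)×8×3 + (1/2)×3×3 = 64.5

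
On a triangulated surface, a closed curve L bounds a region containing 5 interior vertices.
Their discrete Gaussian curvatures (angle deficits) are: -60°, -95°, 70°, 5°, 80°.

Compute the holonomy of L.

Holonomy = total enclosed curvature = (-60°) + (-95°) + 70° + 5° + 80° = 0°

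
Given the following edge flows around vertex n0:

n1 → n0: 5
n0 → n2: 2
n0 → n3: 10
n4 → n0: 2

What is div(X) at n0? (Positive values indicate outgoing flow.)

Divergence = sum of outgoing flows = (-5) + 2 + 10 + (-2) = 5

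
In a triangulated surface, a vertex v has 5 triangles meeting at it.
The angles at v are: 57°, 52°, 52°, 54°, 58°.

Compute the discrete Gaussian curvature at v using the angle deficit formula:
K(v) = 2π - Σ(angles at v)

Sum of angles = 273°. K = 360° - 273° = 87° = 29π/60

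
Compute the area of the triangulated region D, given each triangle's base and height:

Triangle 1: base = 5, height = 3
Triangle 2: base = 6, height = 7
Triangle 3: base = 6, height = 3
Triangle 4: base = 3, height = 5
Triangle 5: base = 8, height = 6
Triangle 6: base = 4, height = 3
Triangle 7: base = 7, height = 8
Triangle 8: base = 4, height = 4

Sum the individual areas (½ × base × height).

(1/2)×5×3 + (1/2)×6×7 + (1/2)×6×3 + (1/2)×3×5 + (1/2)×8×6 + (1/2)×4×3 + (1/2)×7×8 + (1/2)×4×4 = 111.0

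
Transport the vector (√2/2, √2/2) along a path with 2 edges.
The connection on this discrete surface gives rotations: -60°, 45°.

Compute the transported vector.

Total rotation: (-60°) + 45° = -15°. Final vector: (0.8660, 0.5000)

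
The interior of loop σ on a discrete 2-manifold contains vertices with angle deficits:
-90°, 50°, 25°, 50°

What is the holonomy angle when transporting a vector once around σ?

Holonomy = total enclosed curvature = (-90°) + 50° + 25° + 50° = 35°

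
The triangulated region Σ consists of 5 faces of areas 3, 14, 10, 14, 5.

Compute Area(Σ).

3 + 14 + 10 + 14 + 5 = 46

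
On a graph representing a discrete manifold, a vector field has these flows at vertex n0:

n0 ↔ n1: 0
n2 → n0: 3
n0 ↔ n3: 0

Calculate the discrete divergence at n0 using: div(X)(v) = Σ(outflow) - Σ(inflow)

Divergence = sum of outgoing flows = 0 + (-3) + 0 = -3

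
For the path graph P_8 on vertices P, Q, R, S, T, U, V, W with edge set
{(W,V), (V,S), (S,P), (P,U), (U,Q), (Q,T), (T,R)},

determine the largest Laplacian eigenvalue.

The path graph P_n has Laplacian eigenvalues λ_k = 2 − 2cos(kπ/n), k = 0, 1, …, n−1. Here n = 8:
k=0: 2 − 2cos(0) = 0.0; k=1: 2 − 2cos(π/8) = 0.1522; k=2: 2 − 2cos(π/4) = 0.5858; k=3: 2 − 2cos(3π/8) = 1.2346; k=4: 2 − 2cos(π/2) = 2.0; k=5: 2 − 2cos(5π/8) = 2.7654; k=6: 2 − 2cos(3π/4) = 3.4142; k=7: 2 − 2cos(7π/8) = 3.8478.
Laplacian eigenvalues: [0.0, 0.1522, 0.5858, 1.2346, 2.0, 2.7654, 3.4142, 3.8478]. Largest eigenvalue (spectral radius) = 3.8478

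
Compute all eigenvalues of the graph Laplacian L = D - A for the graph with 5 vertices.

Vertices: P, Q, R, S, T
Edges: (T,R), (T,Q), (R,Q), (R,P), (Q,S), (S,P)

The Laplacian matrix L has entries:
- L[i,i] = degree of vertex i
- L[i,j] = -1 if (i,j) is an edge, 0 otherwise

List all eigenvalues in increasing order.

Degrees: deg(P) = 2, deg(Q) = 3, deg(R) = 3, deg(S) = 2, deg(T) = 2.
L = D − A with rows/columns ordered (P, Q, R, S, T):
  [ 2,  0, -1, -1,  0]
  [ 0,  3, -1, -1, -1]
  [-1, -1,  3,  0, -1]
  [-1, -1,  0,  2,  0]
  [ 0, -1, -1,  0,  2]
Characteristic polynomial: det(λI − L) = λ(λ² − 5λ + 5)(λ² − 7λ + 11).
Roots: λ = 0; (λ² − 5λ + 5) = 0 ⇒ λ = (5 ± √5)/2 ≈ 1.382, 3.618; (λ² − 7λ + 11) = 0 ⇒ λ = (7 ± √5)/2 ≈ 2.382, 4.618.
(Check: the roots sum (with multiplicity) to 12, matching trace L = Σdeg = 2·6 = 12.)
Laplacian eigenvalues (increasing order): [0.0, 1.382, 2.382, 3.618, 4.618]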